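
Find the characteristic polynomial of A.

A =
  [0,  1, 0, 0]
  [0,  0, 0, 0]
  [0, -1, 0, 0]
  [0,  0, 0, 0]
x^4

Expanding det(x·I − A) (e.g. by cofactor expansion or by noting that A is similar to its Jordan form J, which has the same characteristic polynomial as A) gives
  χ_A(x) = x^4
which factors as x^4. The eigenvalues (with algebraic multiplicities) are λ = 0 with multiplicity 4.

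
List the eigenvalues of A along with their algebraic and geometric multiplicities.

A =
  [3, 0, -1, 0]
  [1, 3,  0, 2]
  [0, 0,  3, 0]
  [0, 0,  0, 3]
λ = 3: alg = 4, geom = 2

Step 1 — factor the characteristic polynomial to read off the algebraic multiplicities:
  χ_A(x) = (x - 3)^4

Step 2 — compute geometric multiplicities via the rank-nullity identity g(λ) = n − rank(A − λI):
  rank(A − (3)·I) = 2, so dim ker(A − (3)·I) = n − 2 = 2

Summary:
  λ = 3: algebraic multiplicity = 4, geometric multiplicity = 2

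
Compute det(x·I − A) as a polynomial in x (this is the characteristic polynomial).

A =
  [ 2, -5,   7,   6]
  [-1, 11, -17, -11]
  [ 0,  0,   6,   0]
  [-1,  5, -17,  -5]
x^4 - 14*x^3 + 61*x^2 - 84*x + 36

Expanding det(x·I − A) (e.g. by cofactor expansion or by noting that A is similar to its Jordan form J, which has the same characteristic polynomial as A) gives
  χ_A(x) = x^4 - 14*x^3 + 61*x^2 - 84*x + 36
which factors as (x - 6)^2*(x - 1)^2. The eigenvalues (with algebraic multiplicities) are λ = 1 with multiplicity 2, λ = 6 with multiplicity 2.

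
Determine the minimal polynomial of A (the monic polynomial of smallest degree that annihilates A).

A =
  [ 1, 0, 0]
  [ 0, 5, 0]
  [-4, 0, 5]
x^2 - 6*x + 5

The characteristic polynomial is χ_A(x) = (x - 5)^2*(x - 1), so the eigenvalues are known. The minimal polynomial is
  m_A(x) = Π_λ (x − λ)^{k_λ}
where k_λ is the size of the *largest* Jordan block for λ (equivalently, the smallest k with (A − λI)^k v = 0 for every generalised eigenvector v of λ).

  λ = 1: largest Jordan block has size 1, contributing (x − 1)
  λ = 5: largest Jordan block has size 1, contributing (x − 5)

So m_A(x) = (x - 5)*(x - 1) = x^2 - 6*x + 5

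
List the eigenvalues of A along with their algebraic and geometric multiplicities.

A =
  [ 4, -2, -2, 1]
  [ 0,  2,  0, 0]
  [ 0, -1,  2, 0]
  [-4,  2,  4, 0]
λ = 2: alg = 4, geom = 2

Step 1 — factor the characteristic polynomial to read off the algebraic multiplicities:
  χ_A(x) = (x - 2)^4

Step 2 — compute geometric multiplicities via the rank-nullity identity g(λ) = n − rank(A − λI):
  rank(A − (2)·I) = 2, so dim ker(A − (2)·I) = n − 2 = 2

Summary:
  λ = 2: algebraic multiplicity = 4, geometric multiplicity = 2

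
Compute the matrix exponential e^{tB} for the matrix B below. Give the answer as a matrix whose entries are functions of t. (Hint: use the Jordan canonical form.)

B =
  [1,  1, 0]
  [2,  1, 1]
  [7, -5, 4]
e^{tB} =
  [3*t^2*exp(2*t)/2 - t*exp(2*t) + exp(2*t), -t^2*exp(2*t) + t*exp(2*t), t^2*exp(2*t)/2]
  [3*t^2*exp(2*t)/2 + 2*t*exp(2*t), -t^2*exp(2*t) - t*exp(2*t) + exp(2*t), t^2*exp(2*t)/2 + t*exp(2*t)]
  [-3*t^2*exp(2*t)/2 + 7*t*exp(2*t), t^2*exp(2*t) - 5*t*exp(2*t), -t^2*exp(2*t)/2 + 2*t*exp(2*t) + exp(2*t)]

Strategy: write B = P · J · P⁻¹ where J is a Jordan canonical form, so e^{tB} = P · e^{tJ} · P⁻¹, and e^{tJ} can be computed block-by-block.

B has Jordan form
J =
  [2, 1, 0]
  [0, 2, 1]
  [0, 0, 2]
(up to reordering of blocks).

Per-block formulas:
  For a 3×3 Jordan block J_3(2): exp(t · J_3(2)) = e^(2t)·(I + t·N + (t^2/2)·N^2), where N is the 3×3 nilpotent shift.

After assembling e^{tJ} and conjugating by P, we get:

e^{tB} =
  [3*t^2*exp(2*t)/2 - t*exp(2*t) + exp(2*t), -t^2*exp(2*t) + t*exp(2*t), t^2*exp(2*t)/2]
  [3*t^2*exp(2*t)/2 + 2*t*exp(2*t), -t^2*exp(2*t) - t*exp(2*t) + exp(2*t), t^2*exp(2*t)/2 + t*exp(2*t)]
  [-3*t^2*exp(2*t)/2 + 7*t*exp(2*t), t^2*exp(2*t) - 5*t*exp(2*t), -t^2*exp(2*t)/2 + 2*t*exp(2*t) + exp(2*t)]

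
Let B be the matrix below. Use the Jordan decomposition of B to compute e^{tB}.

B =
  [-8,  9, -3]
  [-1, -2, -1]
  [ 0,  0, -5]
e^{tB} =
  [-3*t*exp(-5*t) + exp(-5*t), 9*t*exp(-5*t), -3*t*exp(-5*t)]
  [-t*exp(-5*t), 3*t*exp(-5*t) + exp(-5*t), -t*exp(-5*t)]
  [0, 0, exp(-5*t)]

Strategy: write B = P · J · P⁻¹ where J is a Jordan canonical form, so e^{tB} = P · e^{tJ} · P⁻¹, and e^{tJ} can be computed block-by-block.

B has Jordan form
J =
  [-5,  1,  0]
  [ 0, -5,  0]
  [ 0,  0, -5]
(up to reordering of blocks).

Per-block formulas:
  For a 2×2 Jordan block J_2(-5): exp(t · J_2(-5)) = e^(-5t)·(I + t·N), where N is the 2×2 nilpotent shift.
  For a 1×1 block at λ = -5: exp(t · [-5]) = [e^(-5t)].

After assembling e^{tJ} and conjugating by P, we get:

e^{tB} =
  [-3*t*exp(-5*t) + exp(-5*t), 9*t*exp(-5*t), -3*t*exp(-5*t)]
  [-t*exp(-5*t), 3*t*exp(-5*t) + exp(-5*t), -t*exp(-5*t)]
  [0, 0, exp(-5*t)]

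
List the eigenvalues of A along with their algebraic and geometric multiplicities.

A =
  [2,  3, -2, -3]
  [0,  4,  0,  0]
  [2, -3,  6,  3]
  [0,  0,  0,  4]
λ = 4: alg = 4, geom = 3

Step 1 — factor the characteristic polynomial to read off the algebraic multiplicities:
  χ_A(x) = (x - 4)^4

Step 2 — compute geometric multiplicities via the rank-nullity identity g(λ) = n − rank(A − λI):
  rank(A − (4)·I) = 1, so dim ker(A − (4)·I) = n − 1 = 3

Summary:
  λ = 4: algebraic multiplicity = 4, geometric multiplicity = 3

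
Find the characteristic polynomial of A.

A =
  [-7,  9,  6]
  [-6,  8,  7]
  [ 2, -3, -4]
x^3 + 3*x^2 + 3*x + 1

Expanding det(x·I − A) (e.g. by cofactor expansion or by noting that A is similar to its Jordan form J, which has the same characteristic polynomial as A) gives
  χ_A(x) = x^3 + 3*x^2 + 3*x + 1
which factors as (x + 1)^3. The eigenvalues (with algebraic multiplicities) are λ = -1 with multiplicity 3.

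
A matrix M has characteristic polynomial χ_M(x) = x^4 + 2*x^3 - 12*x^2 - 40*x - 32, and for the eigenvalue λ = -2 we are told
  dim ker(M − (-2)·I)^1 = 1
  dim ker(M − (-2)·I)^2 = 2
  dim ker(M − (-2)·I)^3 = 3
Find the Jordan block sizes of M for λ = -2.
Block sizes for λ = -2: [3]

From the dimensions of kernels of powers, the number of Jordan blocks of size at least j is d_j − d_{j−1} where d_j = dim ker(N^j) (with d_0 = 0). Computing the differences gives [1, 1, 1].
The number of blocks of size exactly k is (#blocks of size ≥ k) − (#blocks of size ≥ k + 1), so the partition is: 1 block(s) of size 3.
In nonincreasing order the block sizes are [3].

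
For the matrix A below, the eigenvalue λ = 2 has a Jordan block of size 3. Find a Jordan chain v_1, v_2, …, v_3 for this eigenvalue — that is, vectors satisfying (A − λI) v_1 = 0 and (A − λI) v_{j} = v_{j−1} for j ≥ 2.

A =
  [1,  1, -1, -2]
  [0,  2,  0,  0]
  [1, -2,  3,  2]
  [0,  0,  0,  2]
A Jordan chain for λ = 2 of length 3:
v_1 = (1, 0, -1, 0)ᵀ
v_2 = (1, 0, -2, 0)ᵀ
v_3 = (0, 1, 0, 0)ᵀ

Let N = A − (2)·I. We want v_3 with N^3 v_3 = 0 but N^2 v_3 ≠ 0; then v_{j-1} := N · v_j for j = 3, …, 2.

Pick v_3 = (0, 1, 0, 0)ᵀ.
Then v_2 = N · v_3 = (1, 0, -2, 0)ᵀ.
Then v_1 = N · v_2 = (1, 0, -1, 0)ᵀ.

Sanity check: (A − (2)·I) v_1 = (0, 0, 0, 0)ᵀ = 0. ✓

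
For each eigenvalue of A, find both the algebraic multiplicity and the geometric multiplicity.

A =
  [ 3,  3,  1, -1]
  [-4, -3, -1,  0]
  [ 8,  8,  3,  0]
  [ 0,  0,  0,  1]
λ = 1: alg = 4, geom = 2

Step 1 — factor the characteristic polynomial to read off the algebraic multiplicities:
  χ_A(x) = (x - 1)^4

Step 2 — compute geometric multiplicities via the rank-nullity identity g(λ) = n − rank(A − λI):
  rank(A − (1)·I) = 2, so dim ker(A − (1)·I) = n − 2 = 2

Summary:
  λ = 1: algebraic multiplicity = 4, geometric multiplicity = 2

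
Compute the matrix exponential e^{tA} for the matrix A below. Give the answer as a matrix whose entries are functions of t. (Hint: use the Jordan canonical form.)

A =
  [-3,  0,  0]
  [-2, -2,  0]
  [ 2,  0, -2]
e^{tA} =
  [exp(-3*t), 0, 0]
  [-2*exp(-2*t) + 2*exp(-3*t), exp(-2*t), 0]
  [2*exp(-2*t) - 2*exp(-3*t), 0, exp(-2*t)]

Strategy: write A = P · J · P⁻¹ where J is a Jordan canonical form, so e^{tA} = P · e^{tJ} · P⁻¹, and e^{tJ} can be computed block-by-block.

A has Jordan form
J =
  [-3,  0,  0]
  [ 0, -2,  0]
  [ 0,  0, -2]
(up to reordering of blocks).

Per-block formulas:
  For a 1×1 block at λ = -3: exp(t · [-3]) = [e^(-3t)].
  For a 1×1 block at λ = -2: exp(t · [-2]) = [e^(-2t)].

After assembling e^{tJ} and conjugating by P, we get:

e^{tA} =
  [exp(-3*t), 0, 0]
  [-2*exp(-2*t) + 2*exp(-3*t), exp(-2*t), 0]
  [2*exp(-2*t) - 2*exp(-3*t), 0, exp(-2*t)]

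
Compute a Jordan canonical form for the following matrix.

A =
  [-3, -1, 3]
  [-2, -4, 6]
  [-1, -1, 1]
J_2(-2) ⊕ J_1(-2)

The characteristic polynomial is
  det(x·I − A) = x^3 + 6*x^2 + 12*x + 8 = (x + 2)^3

Eigenvalues and multiplicities (the geometric multiplicity of λ is n − rank(A − λI), which equals the number of Jordan blocks for λ):
  λ = -2: algebraic multiplicity = 3, geometric multiplicity = 2

Determining the block sizes for each eigenvalue:
  λ = -2: 2 blocks summing to 3 forces exactly one block of size 2 and the rest size 1 → block sizes [2, 1]

Assembling the blocks gives a Jordan form
J =
  [-2,  1,  0]
  [ 0, -2,  0]
  [ 0,  0, -2]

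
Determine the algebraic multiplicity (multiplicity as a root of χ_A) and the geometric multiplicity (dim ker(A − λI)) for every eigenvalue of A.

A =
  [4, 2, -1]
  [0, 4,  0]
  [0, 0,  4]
λ = 4: alg = 3, geom = 2

Step 1 — factor the characteristic polynomial to read off the algebraic multiplicities:
  χ_A(x) = (x - 4)^3

Step 2 — compute geometric multiplicities via the rank-nullity identity g(λ) = n − rank(A − λI):
  rank(A − (4)·I) = 1, so dim ker(A − (4)·I) = n − 1 = 2

Summary:
  λ = 4: algebraic multiplicity = 3, geometric multiplicity = 2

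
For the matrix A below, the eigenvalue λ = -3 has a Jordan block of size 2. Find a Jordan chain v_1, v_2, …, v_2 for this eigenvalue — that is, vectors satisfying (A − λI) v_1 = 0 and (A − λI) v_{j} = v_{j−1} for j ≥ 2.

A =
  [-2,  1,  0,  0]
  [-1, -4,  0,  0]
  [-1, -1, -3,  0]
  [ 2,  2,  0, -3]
A Jordan chain for λ = -3 of length 2:
v_1 = (1, -1, -1, 2)ᵀ
v_2 = (1, 0, 0, 0)ᵀ

Let N = A − (-3)·I. We want v_2 with N^2 v_2 = 0 but N^1 v_2 ≠ 0; then v_{j-1} := N · v_j for j = 2, …, 2.

Pick v_2 = (1, 0, 0, 0)ᵀ.
Then v_1 = N · v_2 = (1, -1, -1, 2)ᵀ.

Sanity check: (A − (-3)·I) v_1 = (0, 0, 0, 0)ᵀ = 0. ✓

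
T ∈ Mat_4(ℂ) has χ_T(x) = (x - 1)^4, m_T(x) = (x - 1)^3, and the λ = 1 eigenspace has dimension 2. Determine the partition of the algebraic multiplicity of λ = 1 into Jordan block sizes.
Block sizes for λ = 1: [3, 1]

Step 1 — from the characteristic polynomial, algebraic multiplicity of λ = 1 is 4. From dim ker(T − (1)·I) = 2, there are exactly 2 Jordan blocks for λ = 1.
Step 2 — from the minimal polynomial, the factor (x − 1)^3 tells us the largest block for λ = 1 has size 3.
Step 3 — with total size 4, 2 blocks, and largest block 3, the block sizes (in nonincreasing order) are [3, 1].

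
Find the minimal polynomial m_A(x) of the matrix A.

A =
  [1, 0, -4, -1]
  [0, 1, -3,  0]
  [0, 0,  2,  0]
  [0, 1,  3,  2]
x^3 - 4*x^2 + 5*x - 2

The characteristic polynomial is χ_A(x) = (x - 2)^2*(x - 1)^2, so the eigenvalues are known. The minimal polynomial is
  m_A(x) = Π_λ (x − λ)^{k_λ}
where k_λ is the size of the *largest* Jordan block for λ (equivalently, the smallest k with (A − λI)^k v = 0 for every generalised eigenvector v of λ).

  λ = 1: largest Jordan block has size 2, contributing (x − 1)^2
  λ = 2: largest Jordan block has size 1, contributing (x − 2)

So m_A(x) = (x - 2)*(x - 1)^2 = x^3 - 4*x^2 + 5*x - 2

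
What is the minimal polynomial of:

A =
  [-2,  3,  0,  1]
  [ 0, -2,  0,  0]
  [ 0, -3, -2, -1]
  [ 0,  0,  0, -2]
x^2 + 4*x + 4

The characteristic polynomial is χ_A(x) = (x + 2)^4, so the eigenvalues are known. The minimal polynomial is
  m_A(x) = Π_λ (x − λ)^{k_λ}
where k_λ is the size of the *largest* Jordan block for λ (equivalently, the smallest k with (A − λI)^k v = 0 for every generalised eigenvector v of λ).

  λ = -2: largest Jordan block has size 2, contributing (x + 2)^2

So m_A(x) = (x + 2)^2 = x^2 + 4*x + 4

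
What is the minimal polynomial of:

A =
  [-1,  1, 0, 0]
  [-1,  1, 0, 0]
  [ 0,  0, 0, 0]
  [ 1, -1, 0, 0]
x^2

The characteristic polynomial is χ_A(x) = x^4, so the eigenvalues are known. The minimal polynomial is
  m_A(x) = Π_λ (x − λ)^{k_λ}
where k_λ is the size of the *largest* Jordan block for λ (equivalently, the smallest k with (A − λI)^k v = 0 for every generalised eigenvector v of λ).

  λ = 0: largest Jordan block has size 2, contributing (x − 0)^2

So m_A(x) = x^2 = x^2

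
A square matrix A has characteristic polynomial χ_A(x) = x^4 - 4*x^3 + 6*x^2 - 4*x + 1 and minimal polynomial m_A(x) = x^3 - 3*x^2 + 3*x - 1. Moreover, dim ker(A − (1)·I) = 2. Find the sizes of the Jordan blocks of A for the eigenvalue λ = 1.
Block sizes for λ = 1: [3, 1]

Step 1 — from the characteristic polynomial, algebraic multiplicity of λ = 1 is 4. From dim ker(A − (1)·I) = 2, there are exactly 2 Jordan blocks for λ = 1.
Step 2 — from the minimal polynomial, the factor (x − 1)^3 tells us the largest block for λ = 1 has size 3.
Step 3 — with total size 4, 2 blocks, and largest block 3, the block sizes (in nonincreasing order) are [3, 1].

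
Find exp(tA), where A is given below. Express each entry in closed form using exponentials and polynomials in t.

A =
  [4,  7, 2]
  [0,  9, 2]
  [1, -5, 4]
e^{tA} =
  [4*t*exp(6*t) - 5*exp(6*t) + 6*exp(5*t), 4*t*exp(6*t) + 3*exp(6*t) - 3*exp(5*t), 8*t*exp(6*t) - 6*exp(6*t) + 6*exp(5*t)]
  [2*t*exp(6*t) - 2*exp(6*t) + 2*exp(5*t), 2*t*exp(6*t) + 2*exp(6*t) - exp(5*t), 4*t*exp(6*t) - 2*exp(6*t) + 2*exp(5*t)]
  [-3*t*exp(6*t) + 4*exp(6*t) - 4*exp(5*t), -3*t*exp(6*t) - 2*exp(6*t) + 2*exp(5*t), -6*t*exp(6*t) + 5*exp(6*t) - 4*exp(5*t)]

Strategy: write A = P · J · P⁻¹ where J is a Jordan canonical form, so e^{tA} = P · e^{tJ} · P⁻¹, and e^{tJ} can be computed block-by-block.

A has Jordan form
J =
  [5, 0, 0]
  [0, 6, 1]
  [0, 0, 6]
(up to reordering of blocks).

Per-block formulas:
  For a 1×1 block at λ = 5: exp(t · [5]) = [e^(5t)].
  For a 2×2 Jordan block J_2(6): exp(t · J_2(6)) = e^(6t)·(I + t·N), where N is the 2×2 nilpotent shift.

After assembling e^{tJ} and conjugating by P, we get:

e^{tA} =
  [4*t*exp(6*t) - 5*exp(6*t) + 6*exp(5*t), 4*t*exp(6*t) + 3*exp(6*t) - 3*exp(5*t), 8*t*exp(6*t) - 6*exp(6*t) + 6*exp(5*t)]
  [2*t*exp(6*t) - 2*exp(6*t) + 2*exp(5*t), 2*t*exp(6*t) + 2*exp(6*t) - exp(5*t), 4*t*exp(6*t) - 2*exp(6*t) + 2*exp(5*t)]
  [-3*t*exp(6*t) + 4*exp(6*t) - 4*exp(5*t), -3*t*exp(6*t) - 2*exp(6*t) + 2*exp(5*t), -6*t*exp(6*t) + 5*exp(6*t) - 4*exp(5*t)]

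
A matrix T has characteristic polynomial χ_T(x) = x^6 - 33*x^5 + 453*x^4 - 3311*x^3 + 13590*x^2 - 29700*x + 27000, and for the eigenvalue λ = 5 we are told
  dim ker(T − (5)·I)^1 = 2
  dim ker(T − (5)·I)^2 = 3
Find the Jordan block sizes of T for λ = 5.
Block sizes for λ = 5: [2, 1]

From the dimensions of kernels of powers, the number of Jordan blocks of size at least j is d_j − d_{j−1} where d_j = dim ker(N^j) (with d_0 = 0). Computing the differences gives [2, 1].
The number of blocks of size exactly k is (#blocks of size ≥ k) − (#blocks of size ≥ k + 1), so the partition is: 1 block(s) of size 1, 1 block(s) of size 2.
In nonincreasing order the block sizes are [2, 1].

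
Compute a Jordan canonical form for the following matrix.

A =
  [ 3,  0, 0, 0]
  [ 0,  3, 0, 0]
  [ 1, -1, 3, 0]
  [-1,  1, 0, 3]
J_2(3) ⊕ J_1(3) ⊕ J_1(3)

The characteristic polynomial is
  det(x·I − A) = x^4 - 12*x^3 + 54*x^2 - 108*x + 81 = (x - 3)^4

Eigenvalues and multiplicities (the geometric multiplicity of λ is n − rank(A − λI), which equals the number of Jordan blocks for λ):
  λ = 3: algebraic multiplicity = 4, geometric multiplicity = 3

Determining the block sizes for each eigenvalue:
  λ = 3: 3 blocks summing to 4 forces exactly one block of size 2 and the rest size 1 → block sizes [2, 1, 1]

Assembling the blocks gives a Jordan form
J =
  [3, 1, 0, 0]
  [0, 3, 0, 0]
  [0, 0, 3, 0]
  [0, 0, 0, 3]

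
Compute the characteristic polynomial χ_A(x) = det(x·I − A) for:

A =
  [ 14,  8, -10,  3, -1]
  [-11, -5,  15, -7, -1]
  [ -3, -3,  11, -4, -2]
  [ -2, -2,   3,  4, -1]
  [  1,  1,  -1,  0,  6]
x^5 - 30*x^4 + 360*x^3 - 2160*x^2 + 6480*x - 7776

Expanding det(x·I − A) (e.g. by cofactor expansion or by noting that A is similar to its Jordan form J, which has the same characteristic polynomial as A) gives
  χ_A(x) = x^5 - 30*x^4 + 360*x^3 - 2160*x^2 + 6480*x - 7776
which factors as (x - 6)^5. The eigenvalues (with algebraic multiplicities) are λ = 6 with multiplicity 5.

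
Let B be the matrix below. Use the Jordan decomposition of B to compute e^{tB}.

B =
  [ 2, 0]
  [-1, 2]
e^{tB} =
  [exp(2*t), 0]
  [-t*exp(2*t), exp(2*t)]

Strategy: write B = P · J · P⁻¹ where J is a Jordan canonical form, so e^{tB} = P · e^{tJ} · P⁻¹, and e^{tJ} can be computed block-by-block.

B has Jordan form
J =
  [2, 1]
  [0, 2]
(up to reordering of blocks).

Per-block formulas:
  For a 2×2 Jordan block J_2(2): exp(t · J_2(2)) = e^(2t)·(I + t·N), where N is the 2×2 nilpotent shift.

After assembling e^{tJ} and conjugating by P, we get:

e^{tB} =
  [exp(2*t), 0]
  [-t*exp(2*t), exp(2*t)]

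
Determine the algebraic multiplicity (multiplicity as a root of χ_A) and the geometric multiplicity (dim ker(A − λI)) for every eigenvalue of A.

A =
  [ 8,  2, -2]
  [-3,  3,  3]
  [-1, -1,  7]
λ = 6: alg = 3, geom = 2

Step 1 — factor the characteristic polynomial to read off the algebraic multiplicities:
  χ_A(x) = (x - 6)^3

Step 2 — compute geometric multiplicities via the rank-nullity identity g(λ) = n − rank(A − λI):
  rank(A − (6)·I) = 1, so dim ker(A − (6)·I) = n − 1 = 2

Summary:
  λ = 6: algebraic multiplicity = 3, geometric multiplicity = 2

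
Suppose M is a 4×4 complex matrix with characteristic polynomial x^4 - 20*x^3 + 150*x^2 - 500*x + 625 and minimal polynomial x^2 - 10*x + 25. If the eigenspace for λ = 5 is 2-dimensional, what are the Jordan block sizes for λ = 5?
Block sizes for λ = 5: [2, 2]

Step 1 — from the characteristic polynomial, algebraic multiplicity of λ = 5 is 4. From dim ker(M − (5)·I) = 2, there are exactly 2 Jordan blocks for λ = 5.
Step 2 — from the minimal polynomial, the factor (x − 5)^2 tells us the largest block for λ = 5 has size 2.
Step 3 — with total size 4, 2 blocks, and largest block 2, the block sizes (in nonincreasing order) are [2, 2].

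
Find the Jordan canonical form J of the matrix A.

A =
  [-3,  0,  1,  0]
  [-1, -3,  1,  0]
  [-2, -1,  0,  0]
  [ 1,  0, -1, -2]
J_3(-2) ⊕ J_1(-2)

The characteristic polynomial is
  det(x·I − A) = x^4 + 8*x^3 + 24*x^2 + 32*x + 16 = (x + 2)^4

Eigenvalues and multiplicities (the geometric multiplicity of λ is n − rank(A − λI), which equals the number of Jordan blocks for λ):
  λ = -2: algebraic multiplicity = 4, geometric multiplicity = 2

Determining the block sizes for each eigenvalue:
  λ = -2: with am = 4 and gm = 2, the partition is not yet determined (e.g. several partitions of 4 into 2 parts exist). Let N = A − (-2)·I. Computing rank(N^1) = 2, rank(N^2) = 1, rank(N^3) = 0; the number of blocks of size ≥ j is rank(N^{j−1}) − rank(N^j), giving [2, 1, 1]. So we have 1 block(s) of size 3, 1 block(s) of size 1 → block sizes [3, 1]

Assembling the blocks gives a Jordan form
J =
  [-2,  1,  0,  0]
  [ 0, -2,  1,  0]
  [ 0,  0, -2,  0]
  [ 0,  0,  0, -2]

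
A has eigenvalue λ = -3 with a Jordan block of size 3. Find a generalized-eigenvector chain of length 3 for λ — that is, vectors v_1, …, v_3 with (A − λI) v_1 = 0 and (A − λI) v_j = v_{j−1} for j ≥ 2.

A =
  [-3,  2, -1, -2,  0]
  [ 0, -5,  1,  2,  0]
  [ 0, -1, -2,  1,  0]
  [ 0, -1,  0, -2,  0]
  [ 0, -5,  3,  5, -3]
A Jordan chain for λ = -3 of length 3:
v_1 = (-1, 1, 0, 1, 2)ᵀ
v_2 = (2, -2, -1, -1, -5)ᵀ
v_3 = (0, 1, 0, 0, 0)ᵀ

Let N = A − (-3)·I. We want v_3 with N^3 v_3 = 0 but N^2 v_3 ≠ 0; then v_{j-1} := N · v_j for j = 3, …, 2.

Pick v_3 = (0, 1, 0, 0, 0)ᵀ.
Then v_2 = N · v_3 = (2, -2, -1, -1, -5)ᵀ.
Then v_1 = N · v_2 = (-1, 1, 0, 1, 2)ᵀ.

Sanity check: (A − (-3)·I) v_1 = (0, 0, 0, 0, 0)ᵀ = 0. ✓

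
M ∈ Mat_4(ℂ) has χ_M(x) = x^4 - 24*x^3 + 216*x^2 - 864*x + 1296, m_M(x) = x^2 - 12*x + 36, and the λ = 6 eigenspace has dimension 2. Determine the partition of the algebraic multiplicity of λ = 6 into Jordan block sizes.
Block sizes for λ = 6: [2, 2]

Step 1 — from the characteristic polynomial, algebraic multiplicity of λ = 6 is 4. From dim ker(M − (6)·I) = 2, there are exactly 2 Jordan blocks for λ = 6.
Step 2 — from the minimal polynomial, the factor (x − 6)^2 tells us the largest block for λ = 6 has size 2.
Step 3 — with total size 4, 2 blocks, and largest block 2, the block sizes (in nonincreasing order) are [2, 2].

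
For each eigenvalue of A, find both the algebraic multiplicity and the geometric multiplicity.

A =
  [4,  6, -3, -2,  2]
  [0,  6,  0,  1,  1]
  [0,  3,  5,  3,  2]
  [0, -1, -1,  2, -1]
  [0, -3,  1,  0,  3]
λ = 4: alg = 5, geom = 2

Step 1 — factor the characteristic polynomial to read off the algebraic multiplicities:
  χ_A(x) = (x - 4)^5

Step 2 — compute geometric multiplicities via the rank-nullity identity g(λ) = n − rank(A − λI):
  rank(A − (4)·I) = 3, so dim ker(A − (4)·I) = n − 3 = 2

Summary:
  λ = 4: algebraic multiplicity = 5, geometric multiplicity = 2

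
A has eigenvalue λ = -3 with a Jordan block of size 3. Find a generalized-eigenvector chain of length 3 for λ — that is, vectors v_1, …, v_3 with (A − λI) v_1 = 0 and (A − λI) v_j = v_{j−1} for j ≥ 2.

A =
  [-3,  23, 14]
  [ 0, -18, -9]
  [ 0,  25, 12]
A Jordan chain for λ = -3 of length 3:
v_1 = (5, 0, 0)ᵀ
v_2 = (23, -15, 25)ᵀ
v_3 = (0, 1, 0)ᵀ

Let N = A − (-3)·I. We want v_3 with N^3 v_3 = 0 but N^2 v_3 ≠ 0; then v_{j-1} := N · v_j for j = 3, …, 2.

Pick v_3 = (0, 1, 0)ᵀ.
Then v_2 = N · v_3 = (23, -15, 25)ᵀ.
Then v_1 = N · v_2 = (5, 0, 0)ᵀ.

Sanity check: (A − (-3)·I) v_1 = (0, 0, 0)ᵀ = 0. ✓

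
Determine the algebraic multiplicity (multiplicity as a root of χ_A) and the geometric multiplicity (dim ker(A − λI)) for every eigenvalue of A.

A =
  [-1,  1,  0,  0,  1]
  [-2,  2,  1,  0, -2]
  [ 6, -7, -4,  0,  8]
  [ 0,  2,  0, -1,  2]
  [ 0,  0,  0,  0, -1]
λ = -1: alg = 5, geom = 3

Step 1 — factor the characteristic polynomial to read off the algebraic multiplicities:
  χ_A(x) = (x + 1)^5

Step 2 — compute geometric multiplicities via the rank-nullity identity g(λ) = n − rank(A − λI):
  rank(A − (-1)·I) = 2, so dim ker(A − (-1)·I) = n − 2 = 3

Summary:
  λ = -1: algebraic multiplicity = 5, geometric multiplicity = 3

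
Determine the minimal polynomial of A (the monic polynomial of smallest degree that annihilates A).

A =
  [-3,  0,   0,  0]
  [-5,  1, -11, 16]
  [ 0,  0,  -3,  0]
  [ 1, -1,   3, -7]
x^3 + 9*x^2 + 27*x + 27

The characteristic polynomial is χ_A(x) = (x + 3)^4, so the eigenvalues are known. The minimal polynomial is
  m_A(x) = Π_λ (x − λ)^{k_λ}
where k_λ is the size of the *largest* Jordan block for λ (equivalently, the smallest k with (A − λI)^k v = 0 for every generalised eigenvector v of λ).

  λ = -3: largest Jordan block has size 3, contributing (x + 3)^3

So m_A(x) = (x + 3)^3 = x^3 + 9*x^2 + 27*x + 27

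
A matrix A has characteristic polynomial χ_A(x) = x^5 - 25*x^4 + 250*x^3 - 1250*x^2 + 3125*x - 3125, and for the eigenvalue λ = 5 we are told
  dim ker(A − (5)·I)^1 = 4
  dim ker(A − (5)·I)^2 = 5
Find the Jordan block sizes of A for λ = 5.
Block sizes for λ = 5: [2, 1, 1, 1]

From the dimensions of kernels of powers, the number of Jordan blocks of size at least j is d_j − d_{j−1} where d_j = dim ker(N^j) (with d_0 = 0). Computing the differences gives [4, 1].
The number of blocks of size exactly k is (#blocks of size ≥ k) − (#blocks of size ≥ k + 1), so the partition is: 3 block(s) of size 1, 1 block(s) of size 2.
In nonincreasing order the block sizes are [2, 1, 1, 1].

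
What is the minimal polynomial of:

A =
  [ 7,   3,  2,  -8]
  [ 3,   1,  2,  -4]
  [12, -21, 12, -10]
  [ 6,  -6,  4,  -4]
x^3 - 12*x^2 + 48*x - 64

The characteristic polynomial is χ_A(x) = (x - 4)^4, so the eigenvalues are known. The minimal polynomial is
  m_A(x) = Π_λ (x − λ)^{k_λ}
where k_λ is the size of the *largest* Jordan block for λ (equivalently, the smallest k with (A − λI)^k v = 0 for every generalised eigenvector v of λ).

  λ = 4: largest Jordan block has size 3, contributing (x − 4)^3

So m_A(x) = (x - 4)^3 = x^3 - 12*x^2 + 48*x - 64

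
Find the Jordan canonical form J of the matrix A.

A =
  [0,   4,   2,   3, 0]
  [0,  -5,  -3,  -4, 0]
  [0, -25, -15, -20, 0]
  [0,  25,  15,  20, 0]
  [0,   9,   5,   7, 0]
J_3(0) ⊕ J_1(0) ⊕ J_1(0)

The characteristic polynomial is
  det(x·I − A) = x^5

Eigenvalues and multiplicities (the geometric multiplicity of λ is n − rank(A − λI), which equals the number of Jordan blocks for λ):
  λ = 0: algebraic multiplicity = 5, geometric multiplicity = 3

Determining the block sizes for each eigenvalue:
  λ = 0: with am = 5 and gm = 3, the partition is not yet determined (e.g. several partitions of 5 into 3 parts exist). Let N = A − (0)·I. Computing rank(N^1) = 2, rank(N^2) = 1, rank(N^3) = 0; the number of blocks of size ≥ j is rank(N^{j−1}) − rank(N^j), giving [3, 1, 1]. So we have 1 block(s) of size 3, 2 block(s) of size 1 → block sizes [3, 1, 1]

Assembling the blocks gives a Jordan form
J =
  [0, 1, 0, 0, 0]
  [0, 0, 1, 0, 0]
  [0, 0, 0, 0, 0]
  [0, 0, 0, 0, 0]
  [0, 0, 0, 0, 0]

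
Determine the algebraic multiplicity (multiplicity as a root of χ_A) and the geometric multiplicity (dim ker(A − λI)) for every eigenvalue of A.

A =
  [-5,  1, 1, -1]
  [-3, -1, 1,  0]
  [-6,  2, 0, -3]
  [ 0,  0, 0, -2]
λ = -2: alg = 4, geom = 2

Step 1 — factor the characteristic polynomial to read off the algebraic multiplicities:
  χ_A(x) = (x + 2)^4

Step 2 — compute geometric multiplicities via the rank-nullity identity g(λ) = n − rank(A − λI):
  rank(A − (-2)·I) = 2, so dim ker(A − (-2)·I) = n − 2 = 2

Summary:
  λ = -2: algebraic multiplicity = 4, geometric multiplicity = 2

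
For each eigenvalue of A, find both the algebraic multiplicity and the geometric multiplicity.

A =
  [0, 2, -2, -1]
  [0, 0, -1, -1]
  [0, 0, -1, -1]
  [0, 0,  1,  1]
λ = 0: alg = 4, geom = 2

Step 1 — factor the characteristic polynomial to read off the algebraic multiplicities:
  χ_A(x) = x^4

Step 2 — compute geometric multiplicities via the rank-nullity identity g(λ) = n − rank(A − λI):
  rank(A − (0)·I) = 2, so dim ker(A − (0)·I) = n − 2 = 2

Summary:
  λ = 0: algebraic multiplicity = 4, geometric multiplicity = 2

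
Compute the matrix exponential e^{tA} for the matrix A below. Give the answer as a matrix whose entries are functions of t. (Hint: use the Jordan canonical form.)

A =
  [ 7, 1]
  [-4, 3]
e^{tA} =
  [2*t*exp(5*t) + exp(5*t), t*exp(5*t)]
  [-4*t*exp(5*t), -2*t*exp(5*t) + exp(5*t)]

Strategy: write A = P · J · P⁻¹ where J is a Jordan canonical form, so e^{tA} = P · e^{tJ} · P⁻¹, and e^{tJ} can be computed block-by-block.

A has Jordan form
J =
  [5, 1]
  [0, 5]
(up to reordering of blocks).

Per-block formulas:
  For a 2×2 Jordan block J_2(5): exp(t · J_2(5)) = e^(5t)·(I + t·N), where N is the 2×2 nilpotent shift.

After assembling e^{tJ} and conjugating by P, we get:

e^{tA} =
  [2*t*exp(5*t) + exp(5*t), t*exp(5*t)]
  [-4*t*exp(5*t), -2*t*exp(5*t) + exp(5*t)]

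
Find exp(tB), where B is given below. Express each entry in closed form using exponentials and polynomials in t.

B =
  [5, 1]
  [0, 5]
e^{tB} =
  [exp(5*t), t*exp(5*t)]
  [0, exp(5*t)]

Strategy: write B = P · J · P⁻¹ where J is a Jordan canonical form, so e^{tB} = P · e^{tJ} · P⁻¹, and e^{tJ} can be computed block-by-block.

B has Jordan form
J =
  [5, 1]
  [0, 5]
(up to reordering of blocks).

Per-block formulas:
  For a 2×2 Jordan block J_2(5): exp(t · J_2(5)) = e^(5t)·(I + t·N), where N is the 2×2 nilpotent shift.

After assembling e^{tJ} and conjugating by P, we get:

e^{tB} =
  [exp(5*t), t*exp(5*t)]
  [0, exp(5*t)]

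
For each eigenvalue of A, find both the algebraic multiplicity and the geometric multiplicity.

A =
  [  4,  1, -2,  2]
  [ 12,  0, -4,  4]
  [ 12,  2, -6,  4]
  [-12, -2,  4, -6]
λ = -2: alg = 4, geom = 3

Step 1 — factor the characteristic polynomial to read off the algebraic multiplicities:
  χ_A(x) = (x + 2)^4

Step 2 — compute geometric multiplicities via the rank-nullity identity g(λ) = n − rank(A − λI):
  rank(A − (-2)·I) = 1, so dim ker(A − (-2)·I) = n − 1 = 3

Summary:
  λ = -2: algebraic multiplicity = 4, geometric multiplicity = 3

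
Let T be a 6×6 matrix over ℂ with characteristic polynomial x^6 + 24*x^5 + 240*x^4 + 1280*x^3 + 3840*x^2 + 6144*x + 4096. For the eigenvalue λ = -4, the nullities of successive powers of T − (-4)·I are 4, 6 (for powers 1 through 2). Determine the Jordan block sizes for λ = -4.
Block sizes for λ = -4: [2, 2, 1, 1]

From the dimensions of kernels of powers, the number of Jordan blocks of size at least j is d_j − d_{j−1} where d_j = dim ker(N^j) (with d_0 = 0). Computing the differences gives [4, 2].
The number of blocks of size exactly k is (#blocks of size ≥ k) − (#blocks of size ≥ k + 1), so the partition is: 2 block(s) of size 1, 2 block(s) of size 2.
In nonincreasing order the block sizes are [2, 2, 1, 1].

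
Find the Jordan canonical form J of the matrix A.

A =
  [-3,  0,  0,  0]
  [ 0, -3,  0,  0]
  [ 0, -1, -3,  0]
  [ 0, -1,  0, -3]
J_2(-3) ⊕ J_1(-3) ⊕ J_1(-3)

The characteristic polynomial is
  det(x·I − A) = x^4 + 12*x^3 + 54*x^2 + 108*x + 81 = (x + 3)^4

Eigenvalues and multiplicities (the geometric multiplicity of λ is n − rank(A − λI), which equals the number of Jordan blocks for λ):
  λ = -3: algebraic multiplicity = 4, geometric multiplicity = 3

Determining the block sizes for each eigenvalue:
  λ = -3: 3 blocks summing to 4 forces exactly one block of size 2 and the rest size 1 → block sizes [2, 1, 1]

Assembling the blocks gives a Jordan form
J =
  [-3,  1,  0,  0]
  [ 0, -3,  0,  0]
  [ 0,  0, -3,  0]
  [ 0,  0,  0, -3]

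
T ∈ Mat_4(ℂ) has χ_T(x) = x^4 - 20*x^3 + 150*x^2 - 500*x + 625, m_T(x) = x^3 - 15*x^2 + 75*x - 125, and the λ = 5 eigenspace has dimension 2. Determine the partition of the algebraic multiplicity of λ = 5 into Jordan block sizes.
Block sizes for λ = 5: [3, 1]

Step 1 — from the characteristic polynomial, algebraic multiplicity of λ = 5 is 4. From dim ker(T − (5)·I) = 2, there are exactly 2 Jordan blocks for λ = 5.
Step 2 — from the minimal polynomial, the factor (x − 5)^3 tells us the largest block for λ = 5 has size 3.
Step 3 — with total size 4, 2 blocks, and largest block 3, the block sizes (in nonincreasing order) are [3, 1].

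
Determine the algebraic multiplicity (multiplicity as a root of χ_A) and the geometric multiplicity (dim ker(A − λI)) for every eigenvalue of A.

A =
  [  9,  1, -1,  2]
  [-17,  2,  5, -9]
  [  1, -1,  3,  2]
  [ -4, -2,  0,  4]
λ = 4: alg = 3, geom = 1; λ = 6: alg = 1, geom = 1

Step 1 — factor the characteristic polynomial to read off the algebraic multiplicities:
  χ_A(x) = (x - 6)*(x - 4)^3

Step 2 — compute geometric multiplicities via the rank-nullity identity g(λ) = n − rank(A − λI):
  rank(A − (4)·I) = 3, so dim ker(A − (4)·I) = n − 3 = 1
  rank(A − (6)·I) = 3, so dim ker(A − (6)·I) = n − 3 = 1

Summary:
  λ = 4: algebraic multiplicity = 3, geometric multiplicity = 1
  λ = 6: algebraic multiplicity = 1, geometric multiplicity = 1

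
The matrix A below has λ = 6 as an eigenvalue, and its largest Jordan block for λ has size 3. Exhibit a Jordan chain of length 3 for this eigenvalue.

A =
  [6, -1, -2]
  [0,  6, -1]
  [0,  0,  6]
A Jordan chain for λ = 6 of length 3:
v_1 = (1, 0, 0)ᵀ
v_2 = (-2, -1, 0)ᵀ
v_3 = (0, 0, 1)ᵀ

Let N = A − (6)·I. We want v_3 with N^3 v_3 = 0 but N^2 v_3 ≠ 0; then v_{j-1} := N · v_j for j = 3, …, 2.

Pick v_3 = (0, 0, 1)ᵀ.
Then v_2 = N · v_3 = (-2, -1, 0)ᵀ.
Then v_1 = N · v_2 = (1, 0, 0)ᵀ.

Sanity check: (A − (6)·I) v_1 = (0, 0, 0)ᵀ = 0. ✓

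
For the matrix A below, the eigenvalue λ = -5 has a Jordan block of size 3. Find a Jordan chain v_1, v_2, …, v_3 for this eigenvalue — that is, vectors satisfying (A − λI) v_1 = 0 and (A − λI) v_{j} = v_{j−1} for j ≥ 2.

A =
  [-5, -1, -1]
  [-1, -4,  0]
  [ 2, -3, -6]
A Jordan chain for λ = -5 of length 3:
v_1 = (-1, -1, 1)ᵀ
v_2 = (0, -1, 2)ᵀ
v_3 = (1, 0, 0)ᵀ

Let N = A − (-5)·I. We want v_3 with N^3 v_3 = 0 but N^2 v_3 ≠ 0; then v_{j-1} := N · v_j for j = 3, …, 2.

Pick v_3 = (1, 0, 0)ᵀ.
Then v_2 = N · v_3 = (0, -1, 2)ᵀ.
Then v_1 = N · v_2 = (-1, -1, 1)ᵀ.

Sanity check: (A − (-5)·I) v_1 = (0, 0, 0)ᵀ = 0. ✓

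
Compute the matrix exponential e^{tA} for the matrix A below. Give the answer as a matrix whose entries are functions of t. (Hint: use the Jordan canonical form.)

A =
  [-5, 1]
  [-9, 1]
e^{tA} =
  [-3*t*exp(-2*t) + exp(-2*t), t*exp(-2*t)]
  [-9*t*exp(-2*t), 3*t*exp(-2*t) + exp(-2*t)]

Strategy: write A = P · J · P⁻¹ where J is a Jordan canonical form, so e^{tA} = P · e^{tJ} · P⁻¹, and e^{tJ} can be computed block-by-block.

A has Jordan form
J =
  [-2,  1]
  [ 0, -2]
(up to reordering of blocks).

Per-block formulas:
  For a 2×2 Jordan block J_2(-2): exp(t · J_2(-2)) = e^(-2t)·(I + t·N), where N is the 2×2 nilpotent shift.

After assembling e^{tJ} and conjugating by P, we get:

e^{tA} =
  [-3*t*exp(-2*t) + exp(-2*t), t*exp(-2*t)]
  [-9*t*exp(-2*t), 3*t*exp(-2*t) + exp(-2*t)]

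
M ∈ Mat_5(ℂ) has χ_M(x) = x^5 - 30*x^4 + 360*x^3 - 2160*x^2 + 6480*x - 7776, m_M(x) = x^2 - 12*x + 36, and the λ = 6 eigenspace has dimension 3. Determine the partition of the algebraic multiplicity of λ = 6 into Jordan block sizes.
Block sizes for λ = 6: [2, 2, 1]

Step 1 — from the characteristic polynomial, algebraic multiplicity of λ = 6 is 5. From dim ker(M − (6)·I) = 3, there are exactly 3 Jordan blocks for λ = 6.
Step 2 — from the minimal polynomial, the factor (x − 6)^2 tells us the largest block for λ = 6 has size 2.
Step 3 — with total size 5, 3 blocks, and largest block 2, the block sizes (in nonincreasing order) are [2, 2, 1].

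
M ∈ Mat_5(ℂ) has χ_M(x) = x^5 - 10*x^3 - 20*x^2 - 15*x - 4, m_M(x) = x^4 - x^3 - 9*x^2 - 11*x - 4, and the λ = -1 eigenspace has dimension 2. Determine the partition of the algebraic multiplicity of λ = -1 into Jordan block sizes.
Block sizes for λ = -1: [3, 1]

Step 1 — from the characteristic polynomial, algebraic multiplicity of λ = -1 is 4. From dim ker(M − (-1)·I) = 2, there are exactly 2 Jordan blocks for λ = -1.
Step 2 — from the minimal polynomial, the factor (x + 1)^3 tells us the largest block for λ = -1 has size 3.
Step 3 — with total size 4, 2 blocks, and largest block 3, the block sizes (in nonincreasing order) are [3, 1].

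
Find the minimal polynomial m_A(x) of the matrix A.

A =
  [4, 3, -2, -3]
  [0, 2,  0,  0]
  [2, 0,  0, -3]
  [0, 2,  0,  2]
x^2 - 4*x + 4

The characteristic polynomial is χ_A(x) = (x - 2)^4, so the eigenvalues are known. The minimal polynomial is
  m_A(x) = Π_λ (x − λ)^{k_λ}
where k_λ is the size of the *largest* Jordan block for λ (equivalently, the smallest k with (A − λI)^k v = 0 for every generalised eigenvector v of λ).

  λ = 2: largest Jordan block has size 2, contributing (x − 2)^2

So m_A(x) = (x - 2)^2 = x^2 - 4*x + 4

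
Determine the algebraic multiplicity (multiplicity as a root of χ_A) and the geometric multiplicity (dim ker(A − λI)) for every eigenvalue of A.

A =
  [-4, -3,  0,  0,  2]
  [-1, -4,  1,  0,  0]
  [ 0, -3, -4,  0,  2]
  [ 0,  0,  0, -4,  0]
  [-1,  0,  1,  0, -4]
λ = -4: alg = 5, geom = 3

Step 1 — factor the characteristic polynomial to read off the algebraic multiplicities:
  χ_A(x) = (x + 4)^5

Step 2 — compute geometric multiplicities via the rank-nullity identity g(λ) = n − rank(A − λI):
  rank(A − (-4)·I) = 2, so dim ker(A − (-4)·I) = n − 2 = 3

Summary:
  λ = -4: algebraic multiplicity = 5, geometric multiplicity = 3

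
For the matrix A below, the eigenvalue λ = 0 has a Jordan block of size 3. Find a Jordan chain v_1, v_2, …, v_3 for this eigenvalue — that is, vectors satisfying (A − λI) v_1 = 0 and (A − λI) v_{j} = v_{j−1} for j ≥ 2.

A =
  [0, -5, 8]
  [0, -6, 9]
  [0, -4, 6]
A Jordan chain for λ = 0 of length 3:
v_1 = (-2, 0, 0)ᵀ
v_2 = (-5, -6, -4)ᵀ
v_3 = (0, 1, 0)ᵀ

Let N = A − (0)·I. We want v_3 with N^3 v_3 = 0 but N^2 v_3 ≠ 0; then v_{j-1} := N · v_j for j = 3, …, 2.

Pick v_3 = (0, 1, 0)ᵀ.
Then v_2 = N · v_3 = (-5, -6, -4)ᵀ.
Then v_1 = N · v_2 = (-2, 0, 0)ᵀ.

Sanity check: (A − (0)·I) v_1 = (0, 0, 0)ᵀ = 0. ✓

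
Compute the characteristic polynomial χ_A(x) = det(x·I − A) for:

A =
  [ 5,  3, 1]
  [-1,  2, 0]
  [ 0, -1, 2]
x^3 - 9*x^2 + 27*x - 27

Expanding det(x·I − A) (e.g. by cofactor expansion or by noting that A is similar to its Jordan form J, which has the same characteristic polynomial as A) gives
  χ_A(x) = x^3 - 9*x^2 + 27*x - 27
which factors as (x - 3)^3. The eigenvalues (with algebraic multiplicities) are λ = 3 with multiplicity 3.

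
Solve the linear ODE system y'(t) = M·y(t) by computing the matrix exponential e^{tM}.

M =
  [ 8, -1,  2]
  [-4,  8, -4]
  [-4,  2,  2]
e^{tM} =
  [2*t*exp(6*t) + exp(6*t), -t*exp(6*t), 2*t*exp(6*t)]
  [-4*t*exp(6*t), 2*t*exp(6*t) + exp(6*t), -4*t*exp(6*t)]
  [-4*t*exp(6*t), 2*t*exp(6*t), -4*t*exp(6*t) + exp(6*t)]

Strategy: write M = P · J · P⁻¹ where J is a Jordan canonical form, so e^{tM} = P · e^{tJ} · P⁻¹, and e^{tJ} can be computed block-by-block.

M has Jordan form
J =
  [6, 1, 0]
  [0, 6, 0]
  [0, 0, 6]
(up to reordering of blocks).

Per-block formulas:
  For a 1×1 block at λ = 6: exp(t · [6]) = [e^(6t)].
  For a 2×2 Jordan block J_2(6): exp(t · J_2(6)) = e^(6t)·(I + t·N), where N is the 2×2 nilpotent shift.

After assembling e^{tJ} and conjugating by P, we get:

e^{tM} =
  [2*t*exp(6*t) + exp(6*t), -t*exp(6*t), 2*t*exp(6*t)]
  [-4*t*exp(6*t), 2*t*exp(6*t) + exp(6*t), -4*t*exp(6*t)]
  [-4*t*exp(6*t), 2*t*exp(6*t), -4*t*exp(6*t) + exp(6*t)]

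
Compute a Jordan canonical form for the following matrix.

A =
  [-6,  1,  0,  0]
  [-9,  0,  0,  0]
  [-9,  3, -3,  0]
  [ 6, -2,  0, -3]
J_2(-3) ⊕ J_1(-3) ⊕ J_1(-3)

The characteristic polynomial is
  det(x·I − A) = x^4 + 12*x^3 + 54*x^2 + 108*x + 81 = (x + 3)^4

Eigenvalues and multiplicities (the geometric multiplicity of λ is n − rank(A − λI), which equals the number of Jordan blocks for λ):
  λ = -3: algebraic multiplicity = 4, geometric multiplicity = 3

Determining the block sizes for each eigenvalue:
  λ = -3: 3 blocks summing to 4 forces exactly one block of size 2 and the rest size 1 → block sizes [2, 1, 1]

Assembling the blocks gives a Jordan form
J =
  [-3,  1,  0,  0]
  [ 0, -3,  0,  0]
  [ 0,  0, -3,  0]
  [ 0,  0,  0, -3]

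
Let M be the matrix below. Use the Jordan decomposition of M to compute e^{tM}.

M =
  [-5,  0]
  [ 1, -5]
e^{tM} =
  [exp(-5*t), 0]
  [t*exp(-5*t), exp(-5*t)]

Strategy: write M = P · J · P⁻¹ where J is a Jordan canonical form, so e^{tM} = P · e^{tJ} · P⁻¹, and e^{tJ} can be computed block-by-block.

M has Jordan form
J =
  [-5,  1]
  [ 0, -5]
(up to reordering of blocks).

Per-block formulas:
  For a 2×2 Jordan block J_2(-5): exp(t · J_2(-5)) = e^(-5t)·(I + t·N), where N is the 2×2 nilpotent shift.

After assembling e^{tJ} and conjugating by P, we get:

e^{tM} =
  [exp(-5*t), 0]
  [t*exp(-5*t), exp(-5*t)]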